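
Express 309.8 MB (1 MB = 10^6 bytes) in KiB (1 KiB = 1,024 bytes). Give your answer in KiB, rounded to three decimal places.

302,539.063 KiB

309.8 MB × 1,000,000 bytes/MB = 309,800,000 bytes
1 KiB = 2^10 bytes = 1,024 bytes
309,800,000 / 1,024 = 302,539.063 KiB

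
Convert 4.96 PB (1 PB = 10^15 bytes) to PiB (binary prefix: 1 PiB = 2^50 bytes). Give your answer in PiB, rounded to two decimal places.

4.96 PB = 4.96 × 10^15 bytes = 4,960,000,000,000,000 bytes
1 PiB = 2^50 bytes = 1,125,899,906,842,624 bytes
4,960,000,000,000,000 / 1,125,899,906,842,624 = 4.41 PiB

4.41 PiB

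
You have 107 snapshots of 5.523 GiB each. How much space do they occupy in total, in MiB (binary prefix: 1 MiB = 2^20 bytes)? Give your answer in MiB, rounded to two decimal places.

Total = 107 × 5.523 GiB = 590.961 GiB
= 590.961 × 1,073,741,824 bytes = 634,539,542,052.864 bytes
1 MiB = 1,048,576 bytes
634,539,542,052.864 / 1,048,576 = 605,144.06 MiB

605,144.06 MiB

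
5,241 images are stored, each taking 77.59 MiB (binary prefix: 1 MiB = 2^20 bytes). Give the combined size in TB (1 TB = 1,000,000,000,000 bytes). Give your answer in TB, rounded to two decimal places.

Total = 5,241 × 77.59 MiB = 406649.19 MiB
= 406649.19 × 1,048,576 bytes = 426,402,581,053.44 bytes
1 TB = 1,000,000,000,000 bytes
426,402,581,053.44 / 1,000,000,000,000 = 0.43 TB

0.43 TB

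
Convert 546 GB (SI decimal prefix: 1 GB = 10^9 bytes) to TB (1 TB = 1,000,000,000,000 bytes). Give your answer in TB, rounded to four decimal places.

546 GB = 546 × 10^9 bytes = 546,000,000,000 bytes
1 TB = 10^12 bytes = 1,000,000,000,000 bytes
546,000,000,000 / 1,000,000,000,000 = 0.5460 TB

0.5460 TB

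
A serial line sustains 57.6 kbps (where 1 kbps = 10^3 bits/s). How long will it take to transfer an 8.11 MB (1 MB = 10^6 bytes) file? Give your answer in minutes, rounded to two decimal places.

8.11 MB = 8,110,000 bytes = 64,880,000 bits
57.6 kbps = 57,600 bits/s
time = 64,880,000 / 57,600 = 1,126.389 s
1,126.389 s / 60 = 18.77 minutes

18.77 minutes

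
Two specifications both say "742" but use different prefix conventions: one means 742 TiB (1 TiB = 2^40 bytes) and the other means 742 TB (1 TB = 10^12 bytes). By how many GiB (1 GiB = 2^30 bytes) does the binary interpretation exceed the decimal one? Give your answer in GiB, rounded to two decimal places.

742 TiB = 742 × 1,099,511,627,776 = 815,837,627,809,792 bytes
742 TB = 742 × 1,000,000,000,000 = 742,000,000,000,000 bytes
difference = 73,837,627,809,792 bytes
73,837,627,809,792 / 1,073,741,824 = 68,766.65 GiB

68,766.65 GiB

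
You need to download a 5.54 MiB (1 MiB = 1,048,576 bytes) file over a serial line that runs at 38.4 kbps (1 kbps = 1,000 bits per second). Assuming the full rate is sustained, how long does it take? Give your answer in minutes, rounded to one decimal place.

20.2 minutes

5.54 MiB = 5,809,111.04 bytes = 46,472,888.32 bits
38.4 kbps = 38,400 bits/s
time = 46,472,888.32 / 38,400 = 1,210.23 s
1,210.23 s / 60 = 20.2 minutes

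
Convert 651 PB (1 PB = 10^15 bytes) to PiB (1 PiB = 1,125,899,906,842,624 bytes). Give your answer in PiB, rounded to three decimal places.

651 PB = 651 × 10^15 bytes = 651,000,000,000,000,000 bytes
1 PiB = 1,125,899,906,842,624 bytes
651,000,000,000,000,000 / 1,125,899,906,842,624 = 578.204 PiB

578.204 PiB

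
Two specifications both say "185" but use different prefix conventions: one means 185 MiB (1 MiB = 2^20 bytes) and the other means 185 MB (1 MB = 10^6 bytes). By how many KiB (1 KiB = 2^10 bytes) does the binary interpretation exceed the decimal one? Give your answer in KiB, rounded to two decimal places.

8,775.94 KiB

185 MiB = 185 × 1,048,576 = 193,986,560 bytes
185 MB = 185 × 1,000,000 = 185,000,000 bytes
difference = 8,986,560 bytes
8,986,560 / 1,024 = 8,775.94 KiB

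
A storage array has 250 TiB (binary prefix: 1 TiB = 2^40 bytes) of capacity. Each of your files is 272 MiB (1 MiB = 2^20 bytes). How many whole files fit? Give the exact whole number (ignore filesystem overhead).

963,764

Capacity: 250 TiB = 274,877,906,944,000 bytes
Per item: 272 MiB = 285,212,672 bytes
⌊274,877,906,944,000 / 285,212,672⌋ = 963,764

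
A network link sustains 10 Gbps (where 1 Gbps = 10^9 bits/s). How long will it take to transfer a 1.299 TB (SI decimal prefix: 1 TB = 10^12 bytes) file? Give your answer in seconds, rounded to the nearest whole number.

1,039 seconds

1.299 TB = 1,299,000,000,000 bytes = 10,392,000,000,000 bits
10 Gbps = 10,000,000,000 bits/s
time = 10,392,000,000,000 / 10,000,000,000 = 1,039 s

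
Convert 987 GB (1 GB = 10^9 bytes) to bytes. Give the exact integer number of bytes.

987 × 1,000,000,000 = 987,000,000,000 bytes  (1 GB = 10^9 bytes)

987,000,000,000 bytes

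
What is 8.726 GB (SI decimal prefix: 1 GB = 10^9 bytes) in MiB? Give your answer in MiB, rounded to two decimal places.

8,321.76 MiB

8.726 GB = 8.726 × 10^9 bytes = 8,726,000,000 bytes
1 MiB = 1,048,576 bytes
8,726,000,000 / 1,048,576 = 8,321.76 MiB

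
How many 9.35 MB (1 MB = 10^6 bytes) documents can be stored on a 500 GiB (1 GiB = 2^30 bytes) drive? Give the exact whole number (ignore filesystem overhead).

57,419

Capacity: 500 GiB = 536,870,912,000 bytes
Per item: 9.35 MB = 9,350,000 bytes
⌊536,870,912,000 / 9,350,000⌋ = 57,419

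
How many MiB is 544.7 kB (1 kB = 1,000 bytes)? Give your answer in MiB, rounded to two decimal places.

544.7 kB × 1,000 bytes/kB = 544,700 bytes
1 MiB = 1,048,576 bytes
544,700 / 1,048,576 = 0.52 MiB

0.52 MiB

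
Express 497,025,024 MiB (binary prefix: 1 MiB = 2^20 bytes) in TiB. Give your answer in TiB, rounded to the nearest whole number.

497,025,024 MiB × 1,048,576 bytes/MiB = 521,168,511,565,824 bytes
1 TiB = 1,099,511,627,776 bytes
521,168,511,565,824 / 1,099,511,627,776 = 474 TiB

474 TiB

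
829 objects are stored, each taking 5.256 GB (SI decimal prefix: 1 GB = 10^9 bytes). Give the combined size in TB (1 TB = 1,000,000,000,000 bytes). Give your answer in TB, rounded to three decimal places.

4.357 TB

Total = 829 × 5.256 GB = 4357.224 GB
= 4357.224 × 1,000,000,000 bytes = 4,357,224,000,000 bytes
1 TB = 1,000,000,000,000 bytes
4,357,224,000,000 / 1,000,000,000,000 = 4.357 TB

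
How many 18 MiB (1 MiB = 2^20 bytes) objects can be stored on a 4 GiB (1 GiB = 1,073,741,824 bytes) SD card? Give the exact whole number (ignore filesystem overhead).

227

Capacity: 4 GiB = 4,294,967,296 bytes
Per item: 18 MiB = 18,874,368 bytes
⌊4,294,967,296 / 18,874,368⌋ = 227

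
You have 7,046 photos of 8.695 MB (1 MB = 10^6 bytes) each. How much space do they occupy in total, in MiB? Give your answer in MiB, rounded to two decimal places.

Total = 7,046 × 8.695 MB = 61264.97 MB
= 61264.97 × 1,000,000 bytes = 61,264,970,000 bytes
1 MiB = 1,048,576 bytes
61,264,970,000 / 1,048,576 = 58,426.83 MiB

58,426.83 MiB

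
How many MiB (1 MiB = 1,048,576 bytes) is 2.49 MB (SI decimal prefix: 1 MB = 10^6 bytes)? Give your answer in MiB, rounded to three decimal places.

2.375 MiB

2.49 MB = 2.49 × 10^6 bytes = 2,490,000 bytes
1 MiB = 2^20 bytes = 1,048,576 bytes
2,490,000 / 1,048,576 = 2.375 MiB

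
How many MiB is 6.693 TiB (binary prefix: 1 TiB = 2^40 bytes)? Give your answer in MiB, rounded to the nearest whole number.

6.693 TiB = 6.693 × 2^40 bytes = 7,359,031,324,704.768 bytes
1 MiB = 2^20 bytes = 1,048,576 bytes
7,359,031,324,704.768 / 1,048,576 = 7,018,119 MiB

7,018,119 MiB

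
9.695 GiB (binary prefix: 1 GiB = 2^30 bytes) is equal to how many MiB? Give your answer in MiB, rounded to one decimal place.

9,927.7 MiB

9.695 GiB = 9.695 × 2^30 bytes = 10,409,926,983.68 bytes
1 MiB = 2^20 bytes = 1,048,576 bytes
10,409,926,983.68 / 1,048,576 = 9,927.7 MiB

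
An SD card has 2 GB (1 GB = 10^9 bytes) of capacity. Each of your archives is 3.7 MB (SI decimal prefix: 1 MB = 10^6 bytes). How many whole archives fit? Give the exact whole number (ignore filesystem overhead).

Capacity: 2 GB = 2,000,000,000 bytes
Per item: 3.7 MB = 3,700,000 bytes
⌊2,000,000,000 / 3,700,000⌋ = 540

540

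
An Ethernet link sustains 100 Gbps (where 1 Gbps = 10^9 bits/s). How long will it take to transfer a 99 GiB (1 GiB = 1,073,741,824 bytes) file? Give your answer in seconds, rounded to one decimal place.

99 GiB = 106,300,440,576 bytes = 850,403,524,608 bits
100 Gbps = 100,000,000,000 bits/s
time = 850,403,524,608 / 100,000,000,000 = 8.5 s

8.5 seconds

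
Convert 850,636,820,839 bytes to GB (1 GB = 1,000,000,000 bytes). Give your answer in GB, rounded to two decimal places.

850,636,820,839 bytes given.
1 GB = 10^9 bytes = 1,000,000,000 bytes
850,636,820,839 / 1,000,000,000 = 850.64 GB

850.64 GB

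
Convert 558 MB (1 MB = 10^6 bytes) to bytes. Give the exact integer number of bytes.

558,000,000 bytes

558 × 1,000,000 = 558,000,000 bytes  (1 MB = 10^6 bytes)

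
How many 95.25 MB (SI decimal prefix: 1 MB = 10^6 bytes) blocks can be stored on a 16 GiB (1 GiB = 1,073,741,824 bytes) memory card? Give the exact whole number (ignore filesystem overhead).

180

Capacity: 16 GiB = 17,179,869,184 bytes
Per item: 95.25 MB = 95,250,000 bytes
⌊17,179,869,184 / 95,250,000⌋ = 180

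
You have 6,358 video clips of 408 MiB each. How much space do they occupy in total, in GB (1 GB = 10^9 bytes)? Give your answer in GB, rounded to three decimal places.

Total = 6,358 × 408 MiB = 2,594,064 MiB
= 2,594,064 × 1,048,576 bytes = 2,720,073,252,864 bytes
1 GB = 1,000,000,000 bytes
2,720,073,252,864 / 1,000,000,000 = 2,720.073 GB

2,720.073 GB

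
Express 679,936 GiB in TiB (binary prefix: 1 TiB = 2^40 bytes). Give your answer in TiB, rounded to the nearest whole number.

664 TiB

679,936 GiB = 679,936 × 2^30 bytes = 730,075,720,843,264 bytes
1 TiB = 2^40 bytes = 1,099,511,627,776 bytes
730,075,720,843,264 / 1,099,511,627,776 = 664 TiB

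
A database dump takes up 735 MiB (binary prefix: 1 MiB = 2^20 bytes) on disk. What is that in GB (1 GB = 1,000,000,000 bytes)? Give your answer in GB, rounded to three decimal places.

735 MiB = 735 × 2^20 bytes = 770,703,360 bytes
1 GB = 10^9 bytes = 1,000,000,000 bytes
770,703,360 / 1,000,000,000 = 0.771 GB

0.771 GB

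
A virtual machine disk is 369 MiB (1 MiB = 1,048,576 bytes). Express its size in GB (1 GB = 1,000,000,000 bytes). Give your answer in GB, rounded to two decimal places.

0.39 GB

369 MiB × 1,048,576 bytes/MiB = 386,924,544 bytes
1 GB = 10^9 bytes = 1,000,000,000 bytes
386,924,544 / 1,000,000,000 = 0.39 GB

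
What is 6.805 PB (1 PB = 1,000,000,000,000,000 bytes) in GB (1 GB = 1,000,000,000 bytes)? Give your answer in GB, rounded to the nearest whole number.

6.805 PB = 6.805 × 10^15 bytes = 6,805,000,000,000,000 bytes
1 GB = 1,000,000,000 bytes
6,805,000,000,000,000 / 1,000,000,000 = 6,805,000 GB

6,805,000 GB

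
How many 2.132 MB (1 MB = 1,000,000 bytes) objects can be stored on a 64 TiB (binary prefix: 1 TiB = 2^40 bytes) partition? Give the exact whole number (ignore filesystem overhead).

Capacity: 64 TiB = 70,368,744,177,664 bytes
Per item: 2.132 MB = 2,132,000 bytes
⌊70,368,744,177,664 / 2,132,000⌋ = 33,005,977

33,005,977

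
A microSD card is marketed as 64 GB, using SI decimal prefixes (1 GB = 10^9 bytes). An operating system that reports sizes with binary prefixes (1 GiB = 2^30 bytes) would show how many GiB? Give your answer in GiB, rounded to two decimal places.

59.60 GiB

64 GB × 1,000,000,000 bytes/GB = 64,000,000,000 bytes
1 GiB = 1,073,741,824 bytes
64,000,000,000 / 1,073,741,824 = 59.60 GiB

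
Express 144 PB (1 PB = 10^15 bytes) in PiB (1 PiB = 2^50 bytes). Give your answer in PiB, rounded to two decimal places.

127.90 PiB

144 PB × 1,000,000,000,000,000 bytes/PB = 144,000,000,000,000,000 bytes
1 PiB = 1,125,899,906,842,624 bytes
144,000,000,000,000,000 / 1,125,899,906,842,624 = 127.90 PiB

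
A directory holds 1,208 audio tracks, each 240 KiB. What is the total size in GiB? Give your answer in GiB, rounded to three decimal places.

Total = 1,208 × 240 KiB = 289,920 KiB
= 289,920 × 1,024 bytes = 296,878,080 bytes
1 GiB = 1,073,741,824 bytes
296,878,080 / 1,073,741,824 = 0.276 GiB

0.276 GiB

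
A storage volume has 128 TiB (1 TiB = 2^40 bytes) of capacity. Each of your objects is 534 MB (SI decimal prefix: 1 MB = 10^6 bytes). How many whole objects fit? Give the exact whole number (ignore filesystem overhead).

263,553

Capacity: 128 TiB = 140,737,488,355,328 bytes
Per item: 534 MB = 534,000,000 bytes
⌊140,737,488,355,328 / 534,000,000⌋ = 263,553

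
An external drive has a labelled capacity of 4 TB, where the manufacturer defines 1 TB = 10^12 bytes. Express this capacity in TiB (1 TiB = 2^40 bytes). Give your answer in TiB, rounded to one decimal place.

4 TB × 1,000,000,000,000 bytes/TB = 4,000,000,000,000 bytes
1 TiB = 1,099,511,627,776 bytes
4,000,000,000,000 / 1,099,511,627,776 = 3.6 TiB

3.6 TiB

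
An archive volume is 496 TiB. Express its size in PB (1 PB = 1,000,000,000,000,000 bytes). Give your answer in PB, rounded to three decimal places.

496 TiB = 496 × 2^40 bytes = 545,357,767,376,896 bytes
1 PB = 10^15 bytes = 1,000,000,000,000,000 bytes
545,357,767,376,896 / 1,000,000,000,000,000 = 0.545 PB

0.545 PB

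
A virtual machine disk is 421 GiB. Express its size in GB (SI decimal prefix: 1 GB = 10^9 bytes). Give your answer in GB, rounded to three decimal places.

452.045 GB

421 GiB = 421 × 2^30 bytes = 452,045,307,904 bytes
1 GB = 10^9 bytes = 1,000,000,000 bytes
452,045,307,904 / 1,000,000,000 = 452.045 GB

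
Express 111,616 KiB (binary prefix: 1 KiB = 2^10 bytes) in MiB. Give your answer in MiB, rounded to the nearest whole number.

111,616 KiB = 111,616 × 2^10 bytes = 114,294,784 bytes
1 MiB = 2^20 bytes = 1,048,576 bytes
114,294,784 / 1,048,576 = 109 MiB

109 MiB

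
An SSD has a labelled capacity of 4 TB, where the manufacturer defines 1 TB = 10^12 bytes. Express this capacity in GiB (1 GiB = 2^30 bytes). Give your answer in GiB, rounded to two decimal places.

4 TB × 1,000,000,000,000 bytes/TB = 4,000,000,000,000 bytes
1 GiB = 2^30 bytes = 1,073,741,824 bytes
4,000,000,000,000 / 1,073,741,824 = 3,725.29 GiB

3,725.29 GiB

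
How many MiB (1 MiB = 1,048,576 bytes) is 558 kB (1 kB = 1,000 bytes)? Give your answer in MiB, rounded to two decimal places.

0.53 MiB

558 kB = 558 × 10^3 bytes = 558,000 bytes
1 MiB = 1,048,576 bytes
558,000 / 1,048,576 = 0.53 MiB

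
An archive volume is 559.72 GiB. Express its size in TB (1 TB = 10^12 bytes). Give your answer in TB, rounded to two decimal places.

559.72 GiB = 559.72 × 2^30 bytes = 600,994,773,729.28 bytes
1 TB = 10^12 bytes = 1,000,000,000,000 bytes
600,994,773,729.28 / 1,000,000,000,000 = 0.60 TB

0.60 TB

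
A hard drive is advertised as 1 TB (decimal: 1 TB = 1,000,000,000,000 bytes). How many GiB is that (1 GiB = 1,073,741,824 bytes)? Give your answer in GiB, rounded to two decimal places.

931.32 GiB

1 TB = 1 × 10^12 bytes = 1,000,000,000,000 bytes
1 GiB = 2^30 bytes = 1,073,741,824 bytes
1,000,000,000,000 / 1,073,741,824 = 931.32 GiB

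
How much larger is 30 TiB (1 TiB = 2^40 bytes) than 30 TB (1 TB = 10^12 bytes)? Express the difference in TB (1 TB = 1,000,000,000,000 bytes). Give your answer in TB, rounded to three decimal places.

2.985 TB

30 TiB = 30 × 1,099,511,627,776 = 32,985,348,833,280 bytes
30 TB = 30 × 1,000,000,000,000 = 30,000,000,000,000 bytes
difference = 2,985,348,833,280 bytes
2,985,348,833,280 / 1,000,000,000,000 = 2.985 TB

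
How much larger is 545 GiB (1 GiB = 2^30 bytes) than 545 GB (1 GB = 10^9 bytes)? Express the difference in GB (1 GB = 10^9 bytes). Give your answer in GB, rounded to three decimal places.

545 GiB = 545 × 1,073,741,824 = 585,189,294,080 bytes
545 GB = 545 × 1,000,000,000 = 545,000,000,000 bytes
difference = 40,189,294,080 bytes
40,189,294,080 / 1,000,000,000 = 40.189 GB

40.189 GB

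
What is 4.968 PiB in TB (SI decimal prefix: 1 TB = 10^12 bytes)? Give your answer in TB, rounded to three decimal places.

5,593.471 TB

4.968 PiB = 4.968 × 2^50 bytes = 5,593,470,737,194,156.032 bytes
1 TB = 10^12 bytes = 1,000,000,000,000 bytes
5,593,470,737,194,156.032 / 1,000,000,000,000 = 5,593.471 TB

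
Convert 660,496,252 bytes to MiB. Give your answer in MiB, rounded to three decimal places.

629.898 MiB

660,496,252 bytes given.
1 MiB = 2^20 bytes = 1,048,576 bytes
660,496,252 / 1,048,576 = 629.898 MiB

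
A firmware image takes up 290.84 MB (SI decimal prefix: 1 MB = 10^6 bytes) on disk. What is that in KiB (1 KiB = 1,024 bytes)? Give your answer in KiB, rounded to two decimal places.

284,023.44 KiB

290.84 MB × 1,000,000 bytes/MB = 290,840,000 bytes
1 KiB = 2^10 bytes = 1,024 bytes
290,840,000 / 1,024 = 284,023.44 KiB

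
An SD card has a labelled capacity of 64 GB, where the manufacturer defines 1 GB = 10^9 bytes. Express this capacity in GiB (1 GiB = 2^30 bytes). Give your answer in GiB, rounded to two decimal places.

64 GB × 1,000,000,000 bytes/GB = 64,000,000,000 bytes
1 GiB = 2^30 bytes = 1,073,741,824 bytes
64,000,000,000 / 1,073,741,824 = 59.60 GiB

59.60 GiB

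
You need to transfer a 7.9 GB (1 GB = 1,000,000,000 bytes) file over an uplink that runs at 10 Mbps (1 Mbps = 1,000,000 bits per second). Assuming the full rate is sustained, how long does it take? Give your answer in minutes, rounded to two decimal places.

7.9 GB = 7,900,000,000 bytes = 63,200,000,000 bits
10 Mbps = 10,000,000 bits/s
time = 63,200,000,000 / 10,000,000 = 6,320.000 s
6,320.000 s / 60 = 105.33 minutes

105.33 minutes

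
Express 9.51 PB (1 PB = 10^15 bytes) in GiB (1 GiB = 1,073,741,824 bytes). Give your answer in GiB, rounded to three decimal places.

8,856,877.685 GiB

9.51 PB × 1,000,000,000,000,000 bytes/PB = 9,510,000,000,000,000 bytes
1 GiB = 1,073,741,824 bytes
9,510,000,000,000,000 / 1,073,741,824 = 8,856,877.685 GiB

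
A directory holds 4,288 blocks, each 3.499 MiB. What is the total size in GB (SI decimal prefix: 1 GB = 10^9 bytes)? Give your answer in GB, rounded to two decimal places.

15.73 GB

Total = 4,288 × 3.499 MiB = 15003.712 MiB
= 15003.712 × 1,048,576 bytes = 15,732,532,314.112 bytes
1 GB = 1,000,000,000 bytes
15,732,532,314.112 / 1,000,000,000 = 15.73 GB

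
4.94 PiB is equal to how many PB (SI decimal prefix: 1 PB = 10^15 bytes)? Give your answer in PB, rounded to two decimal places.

4.94 PiB = 4.94 × 2^50 bytes = 5,561,945,539,802,562.56 bytes
1 PB = 10^15 bytes = 1,000,000,000,000,000 bytes
5,561,945,539,802,562.56 / 1,000,000,000,000,000 = 5.56 PB

5.56 PB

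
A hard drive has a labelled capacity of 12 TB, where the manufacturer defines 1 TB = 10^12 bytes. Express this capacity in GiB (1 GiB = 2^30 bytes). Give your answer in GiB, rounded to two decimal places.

11,175.87 GiB

12 TB = 12 × 10^12 bytes = 12,000,000,000,000 bytes
1 GiB = 2^30 bytes = 1,073,741,824 bytes
12,000,000,000,000 / 1,073,741,824 = 11,175.87 GiB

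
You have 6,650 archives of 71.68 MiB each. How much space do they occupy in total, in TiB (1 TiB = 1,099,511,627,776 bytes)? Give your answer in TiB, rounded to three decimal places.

Total = 6,650 × 71.68 MiB = 476,672 MiB
= 476,672 × 1,048,576 bytes = 499,826,819,072 bytes
1 TiB = 1,099,511,627,776 bytes
499,826,819,072 / 1,099,511,627,776 = 0.455 TiB

0.455 TiB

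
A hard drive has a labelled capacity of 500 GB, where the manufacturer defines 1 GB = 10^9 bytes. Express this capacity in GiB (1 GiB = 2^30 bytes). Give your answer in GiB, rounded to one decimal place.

500 GB = 500 × 10^9 bytes = 500,000,000,000 bytes
1 GiB = 2^30 bytes = 1,073,741,824 bytes
500,000,000,000 / 1,073,741,824 = 465.7 GiB

465.7 GiB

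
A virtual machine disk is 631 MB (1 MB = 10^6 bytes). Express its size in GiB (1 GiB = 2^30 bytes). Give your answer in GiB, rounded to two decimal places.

0.59 GiB

631 MB × 1,000,000 bytes/MB = 631,000,000 bytes
1 GiB = 1,073,741,824 bytes
631,000,000 / 1,073,741,824 = 0.59 GiB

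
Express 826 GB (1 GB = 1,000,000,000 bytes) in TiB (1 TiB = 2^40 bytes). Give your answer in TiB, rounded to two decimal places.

826 GB = 826 × 10^9 bytes = 826,000,000,000 bytes
1 TiB = 1,099,511,627,776 bytes
826,000,000,000 / 1,099,511,627,776 = 0.75 TiB

0.75 TiB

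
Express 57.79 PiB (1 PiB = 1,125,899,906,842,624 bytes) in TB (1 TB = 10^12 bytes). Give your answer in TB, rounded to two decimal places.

57.79 PiB × 1,125,899,906,842,624 bytes/PiB = 65,065,755,616,435,240.96 bytes
1 TB = 10^12 bytes = 1,000,000,000,000 bytes
65,065,755,616,435,240.96 / 1,000,000,000,000 = 65,065.76 TB

65,065.76 TB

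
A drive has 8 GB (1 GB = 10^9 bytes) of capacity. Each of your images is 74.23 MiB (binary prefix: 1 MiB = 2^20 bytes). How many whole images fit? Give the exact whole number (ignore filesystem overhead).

Capacity: 8 GB = 8,000,000,000 bytes
Per item: 74.23 MiB = 77,835,796.48 bytes
⌊8,000,000,000 / 77,835,796.48⌋ = 102

102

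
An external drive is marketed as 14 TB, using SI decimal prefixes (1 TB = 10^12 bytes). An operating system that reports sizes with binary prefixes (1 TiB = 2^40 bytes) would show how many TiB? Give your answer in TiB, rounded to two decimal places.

14 TB = 14 × 10^12 bytes = 14,000,000,000,000 bytes
1 TiB = 1,099,511,627,776 bytes
14,000,000,000,000 / 1,099,511,627,776 = 12.73 TiB

12.73 TiB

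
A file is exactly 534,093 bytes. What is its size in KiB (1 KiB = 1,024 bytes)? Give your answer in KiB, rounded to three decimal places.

521.575 KiB

534,093 bytes given.
1 KiB = 1,024 bytes
534,093 / 1,024 = 521.575 KiB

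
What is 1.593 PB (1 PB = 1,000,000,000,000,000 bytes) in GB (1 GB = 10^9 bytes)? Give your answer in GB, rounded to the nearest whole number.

1.593 PB = 1.593 × 10^15 bytes = 1,593,000,000,000,000 bytes
1 GB = 10^9 bytes = 1,000,000,000 bytes
1,593,000,000,000,000 / 1,000,000,000 = 1,593,000 GB

1,593,000 GB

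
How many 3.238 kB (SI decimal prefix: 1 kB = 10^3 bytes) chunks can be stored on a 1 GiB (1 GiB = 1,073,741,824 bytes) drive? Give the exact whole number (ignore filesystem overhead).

Capacity: 1 GiB = 1,073,741,824 bytes
Per item: 3.238 kB = 3,238 bytes
⌊1,073,741,824 / 3,238⌋ = 331,606

331,606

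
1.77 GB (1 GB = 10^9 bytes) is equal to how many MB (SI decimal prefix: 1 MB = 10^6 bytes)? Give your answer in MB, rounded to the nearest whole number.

1.77 GB = 1.77 × 10^9 bytes = 1,770,000,000 bytes
1 MB = 1,000,000 bytes
1,770,000,000 / 1,000,000 = 1,770 MB

1,770 MB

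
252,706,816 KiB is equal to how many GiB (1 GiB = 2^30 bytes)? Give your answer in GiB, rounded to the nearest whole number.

241 GiB

252,706,816 KiB = 252,706,816 × 2^10 bytes = 258,771,779,584 bytes
1 GiB = 2^30 bytes = 1,073,741,824 bytes
258,771,779,584 / 1,073,741,824 = 241 GiB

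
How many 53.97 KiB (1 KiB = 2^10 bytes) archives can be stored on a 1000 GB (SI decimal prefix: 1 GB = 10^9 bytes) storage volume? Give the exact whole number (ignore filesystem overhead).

Capacity: 1000 GB = 1,000,000,000,000 bytes
Per item: 53.97 KiB = 55,265.28 bytes
⌊1,000,000,000,000 / 55,265.28⌋ = 18,094,543

18,094,543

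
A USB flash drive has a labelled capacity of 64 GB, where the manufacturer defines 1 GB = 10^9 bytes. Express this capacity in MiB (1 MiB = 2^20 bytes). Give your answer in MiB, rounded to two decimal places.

61,035.16 MiB

64 GB × 1,000,000,000 bytes/GB = 64,000,000,000 bytes
1 MiB = 1,048,576 bytes
64,000,000,000 / 1,048,576 = 61,035.16 MiB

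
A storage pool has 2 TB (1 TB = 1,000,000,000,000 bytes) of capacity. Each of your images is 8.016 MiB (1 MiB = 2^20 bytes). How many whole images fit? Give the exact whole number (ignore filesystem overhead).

237,942

Capacity: 2 TB = 2,000,000,000,000 bytes
Per item: 8.016 MiB = 8,405,385.216 bytes
⌊2,000,000,000,000 / 8,405,385.216⌋ = 237,942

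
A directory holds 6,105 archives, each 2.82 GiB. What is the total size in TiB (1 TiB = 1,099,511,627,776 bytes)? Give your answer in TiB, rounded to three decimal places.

Total = 6,105 × 2.82 GiB = 17216.1 GiB
= 17216.1 × 1,073,741,824 bytes = 18,485,646,616,166.4 bytes
1 TiB = 1,099,511,627,776 bytes
18,485,646,616,166.4 / 1,099,511,627,776 = 16.813 TiB

16.813 TiB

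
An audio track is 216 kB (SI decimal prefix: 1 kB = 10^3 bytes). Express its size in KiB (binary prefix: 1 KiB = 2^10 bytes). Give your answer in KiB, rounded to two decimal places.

210.94 KiB

216 kB = 216 × 10^3 bytes = 216,000 bytes
1 KiB = 1,024 bytes
216,000 / 1,024 = 210.94 KiB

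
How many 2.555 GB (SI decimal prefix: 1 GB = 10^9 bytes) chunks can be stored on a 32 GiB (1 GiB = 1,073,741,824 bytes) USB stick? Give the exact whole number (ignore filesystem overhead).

Capacity: 32 GiB = 34,359,738,368 bytes
Per item: 2.555 GB = 2,555,000,000 bytes
⌊34,359,738,368 / 2,555,000,000⌋ = 13

13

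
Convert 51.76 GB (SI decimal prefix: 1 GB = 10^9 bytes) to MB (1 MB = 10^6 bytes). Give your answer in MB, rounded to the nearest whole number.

51.76 GB × 1,000,000,000 bytes/GB = 51,760,000,000 bytes
1 MB = 1,000,000 bytes
51,760,000,000 / 1,000,000 = 51,760 MB

51,760 MB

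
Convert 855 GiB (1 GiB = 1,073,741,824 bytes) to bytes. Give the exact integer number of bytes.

918,049,259,520 bytes

855 × 1,073,741,824 = 918,049,259,520 bytes  (1 GiB = 2^30 bytes)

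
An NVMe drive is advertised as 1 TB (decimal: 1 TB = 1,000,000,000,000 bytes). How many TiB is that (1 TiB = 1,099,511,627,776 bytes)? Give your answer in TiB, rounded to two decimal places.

1 TB = 1 × 10^12 bytes = 1,000,000,000,000 bytes
1 TiB = 1,099,511,627,776 bytes
1,000,000,000,000 / 1,099,511,627,776 = 0.91 TiB

0.91 TiB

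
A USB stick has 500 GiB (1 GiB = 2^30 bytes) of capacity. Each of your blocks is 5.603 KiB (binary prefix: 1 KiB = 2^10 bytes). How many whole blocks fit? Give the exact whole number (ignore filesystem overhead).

Capacity: 500 GiB = 536,870,912,000 bytes
Per item: 5.603 KiB = 5,737.472 bytes
⌊536,870,912,000 / 5,737.472⌋ = 93,572,728

93,572,728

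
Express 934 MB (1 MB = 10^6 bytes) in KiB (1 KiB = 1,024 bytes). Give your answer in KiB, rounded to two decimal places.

912,109.38 KiB

934 MB × 1,000,000 bytes/MB = 934,000,000 bytes
1 KiB = 2^10 bytes = 1,024 bytes
934,000,000 / 1,024 = 912,109.38 KiB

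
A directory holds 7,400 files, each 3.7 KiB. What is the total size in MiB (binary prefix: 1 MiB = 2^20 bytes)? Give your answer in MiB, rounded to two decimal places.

26.74 MiB

Total = 7,400 × 3.7 KiB = 27,380 KiB
= 27,380 × 1,024 bytes = 28,037,120 bytes
1 MiB = 1,048,576 bytes
28,037,120 / 1,048,576 = 26.74 MiB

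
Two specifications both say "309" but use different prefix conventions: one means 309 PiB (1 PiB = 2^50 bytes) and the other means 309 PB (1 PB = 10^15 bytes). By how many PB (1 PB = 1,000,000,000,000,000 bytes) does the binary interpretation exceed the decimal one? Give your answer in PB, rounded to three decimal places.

309 PiB = 309 × 1,125,899,906,842,624 = 347,903,071,214,370,816 bytes
309 PB = 309 × 1,000,000,000,000,000 = 309,000,000,000,000,000 bytes
difference = 38,903,071,214,370,816 bytes
38,903,071,214,370,816 / 1,000,000,000,000,000 = 38.903 PB

38.903 PB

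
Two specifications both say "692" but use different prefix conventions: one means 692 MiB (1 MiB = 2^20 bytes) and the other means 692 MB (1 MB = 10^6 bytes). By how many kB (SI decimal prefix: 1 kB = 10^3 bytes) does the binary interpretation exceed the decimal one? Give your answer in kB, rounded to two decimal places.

692 MiB = 692 × 1,048,576 = 725,614,592 bytes
692 MB = 692 × 1,000,000 = 692,000,000 bytes
difference = 33,614,592 bytes
33,614,592 / 1,000 = 33,614.59 kB

33,614.59 kB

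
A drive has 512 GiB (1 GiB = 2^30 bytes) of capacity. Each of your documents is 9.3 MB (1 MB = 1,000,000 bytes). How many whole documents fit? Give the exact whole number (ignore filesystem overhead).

Capacity: 512 GiB = 549,755,813,888 bytes
Per item: 9.3 MB = 9,300,000 bytes
⌊549,755,813,888 / 9,300,000⌋ = 59,113

59,113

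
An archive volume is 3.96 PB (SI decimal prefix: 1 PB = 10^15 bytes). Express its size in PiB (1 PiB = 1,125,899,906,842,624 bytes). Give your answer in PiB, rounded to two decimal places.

3.96 PB = 3.96 × 10^15 bytes = 3,960,000,000,000,000 bytes
1 PiB = 2^50 bytes = 1,125,899,906,842,624 bytes
3,960,000,000,000,000 / 1,125,899,906,842,624 = 3.52 PiB

3.52 PiB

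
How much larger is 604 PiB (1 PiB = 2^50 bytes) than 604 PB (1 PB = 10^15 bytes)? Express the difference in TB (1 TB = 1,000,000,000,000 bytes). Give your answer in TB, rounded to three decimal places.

76,043.544 TB

604 PiB = 604 × 1,125,899,906,842,624 = 680,043,543,732,944,896 bytes
604 PB = 604 × 1,000,000,000,000,000 = 604,000,000,000,000,000 bytes
difference = 76,043,543,732,944,896 bytes
76,043,543,732,944,896 / 1,000,000,000,000 = 76,043.544 TB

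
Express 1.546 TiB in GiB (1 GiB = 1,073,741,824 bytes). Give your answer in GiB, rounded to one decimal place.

1,583.1 GiB

1.546 TiB × 1,099,511,627,776 bytes/TiB = 1,699,844,976,541.696 bytes
1 GiB = 2^30 bytes = 1,073,741,824 bytes
1,699,844,976,541.696 / 1,073,741,824 = 1,583.1 GiB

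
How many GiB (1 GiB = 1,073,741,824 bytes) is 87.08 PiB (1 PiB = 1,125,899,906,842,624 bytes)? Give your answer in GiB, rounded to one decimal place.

91,309,998.1 GiB

87.08 PiB = 87.08 × 2^50 bytes = 98,043,363,887,855,697.92 bytes
1 GiB = 1,073,741,824 bytes
98,043,363,887,855,697.92 / 1,073,741,824 = 91,309,998.1 GiB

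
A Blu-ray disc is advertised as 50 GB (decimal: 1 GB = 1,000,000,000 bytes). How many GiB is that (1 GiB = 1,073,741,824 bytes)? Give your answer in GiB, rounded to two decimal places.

50 GB = 50 × 10^9 bytes = 50,000,000,000 bytes
1 GiB = 1,073,741,824 bytes
50,000,000,000 / 1,073,741,824 = 46.57 GiB

46.57 GiB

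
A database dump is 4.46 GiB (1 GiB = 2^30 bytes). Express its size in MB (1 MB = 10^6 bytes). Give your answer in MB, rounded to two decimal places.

4.46 GiB = 4.46 × 2^30 bytes = 4,788,888,535.04 bytes
1 MB = 1,000,000 bytes
4,788,888,535.04 / 1,000,000 = 4,788.89 MB

4,788.89 MB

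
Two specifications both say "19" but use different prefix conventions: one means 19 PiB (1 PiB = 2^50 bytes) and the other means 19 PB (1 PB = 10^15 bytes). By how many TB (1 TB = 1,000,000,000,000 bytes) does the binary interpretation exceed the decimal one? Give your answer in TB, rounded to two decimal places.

2,392.10 TB

19 PiB = 19 × 1,125,899,906,842,624 = 21,392,098,230,009,856 bytes
19 PB = 19 × 1,000,000,000,000,000 = 19,000,000,000,000,000 bytes
difference = 2,392,098,230,009,856 bytes
2,392,098,230,009,856 / 1,000,000,000,000 = 2,392.10 TB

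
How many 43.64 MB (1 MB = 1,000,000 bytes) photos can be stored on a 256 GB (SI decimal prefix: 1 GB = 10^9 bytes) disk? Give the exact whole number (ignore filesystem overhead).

Capacity: 256 GB = 256,000,000,000 bytes
Per item: 43.64 MB = 43,640,000 bytes
⌊256,000,000,000 / 43,640,000⌋ = 5,866

5,866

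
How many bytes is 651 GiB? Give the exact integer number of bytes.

651 × 1,073,741,824 = 699,005,927,424 bytes

699,005,927,424 bytes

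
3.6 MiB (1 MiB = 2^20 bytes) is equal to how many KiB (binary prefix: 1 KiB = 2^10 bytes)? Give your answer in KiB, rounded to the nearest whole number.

3.6 MiB × 1,048,576 bytes/MiB = 3,774,873.6 bytes
1 KiB = 1,024 bytes
3,774,873.6 / 1,024 = 3,686 KiB

3,686 KiB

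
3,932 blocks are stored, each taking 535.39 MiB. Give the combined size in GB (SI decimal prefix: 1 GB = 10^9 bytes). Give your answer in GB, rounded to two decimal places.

2,207.41 GB

Total = 3,932 × 535.39 MiB = 2105153.48 MiB
= 2105153.48 × 1,048,576 bytes = 2,207,413,415,444.48 bytes
1 GB = 1,000,000,000 bytes
2,207,413,415,444.48 / 1,000,000,000 = 2,207.41 GB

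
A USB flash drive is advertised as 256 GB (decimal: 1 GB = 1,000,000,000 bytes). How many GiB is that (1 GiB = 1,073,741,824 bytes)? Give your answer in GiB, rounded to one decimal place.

238.4 GiB

256 GB = 256 × 10^9 bytes = 256,000,000,000 bytes
1 GiB = 1,073,741,824 bytes
256,000,000,000 / 1,073,741,824 = 238.4 GiB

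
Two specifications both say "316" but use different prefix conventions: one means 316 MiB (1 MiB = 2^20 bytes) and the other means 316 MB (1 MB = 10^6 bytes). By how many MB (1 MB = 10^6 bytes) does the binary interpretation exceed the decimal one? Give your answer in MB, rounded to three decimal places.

316 MiB = 316 × 1,048,576 = 331,350,016 bytes
316 MB = 316 × 1,000,000 = 316,000,000 bytes
difference = 15,350,016 bytes
15,350,016 / 1,000,000 = 15.350 MB

15.350 MB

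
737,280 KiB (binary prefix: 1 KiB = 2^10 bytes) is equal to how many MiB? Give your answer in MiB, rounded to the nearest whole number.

737,280 KiB × 1,024 bytes/KiB = 754,974,720 bytes
1 MiB = 1,048,576 bytes
754,974,720 / 1,048,576 = 720 MiB

720 MiB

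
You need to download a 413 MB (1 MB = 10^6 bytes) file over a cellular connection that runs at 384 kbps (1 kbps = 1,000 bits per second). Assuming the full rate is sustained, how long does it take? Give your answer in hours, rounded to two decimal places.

2.39 hours

413 MB = 413,000,000 bytes = 3,304,000,000 bits
384 kbps = 384,000 bits/s
time = 3,304,000,000 / 384,000 = 8,604.1667 s
8,604.1667 s / 3600 = 2.39 hours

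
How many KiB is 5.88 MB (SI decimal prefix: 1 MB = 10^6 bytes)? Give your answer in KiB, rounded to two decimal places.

5.88 MB = 5.88 × 10^6 bytes = 5,880,000 bytes
1 KiB = 2^10 bytes = 1,024 bytes
5,880,000 / 1,024 = 5,742.19 KiB

5,742.19 KiB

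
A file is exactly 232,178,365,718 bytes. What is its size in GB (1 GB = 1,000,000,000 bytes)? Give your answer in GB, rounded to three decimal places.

232,178,365,718 bytes given.
1 GB = 10^9 bytes = 1,000,000,000 bytes
232,178,365,718 / 1,000,000,000 = 232.178 GB

232.178 GB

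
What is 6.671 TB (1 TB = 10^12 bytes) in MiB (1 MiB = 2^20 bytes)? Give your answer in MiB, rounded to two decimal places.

6.671 TB = 6.671 × 10^12 bytes = 6,671,000,000,000 bytes
1 MiB = 2^20 bytes = 1,048,576 bytes
6,671,000,000,000 / 1,048,576 = 6,361,961.36 MiB

6,361,961.36 MiB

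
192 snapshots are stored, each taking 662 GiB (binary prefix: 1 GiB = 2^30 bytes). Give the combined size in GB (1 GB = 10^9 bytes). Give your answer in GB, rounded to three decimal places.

136,476.881 GB

Total = 192 × 662 GiB = 127,104 GiB
= 127,104 × 1,073,741,824 bytes = 136,476,880,797,696 bytes
1 GB = 1,000,000,000 bytes
136,476,880,797,696 / 1,000,000,000 = 136,476.881 GB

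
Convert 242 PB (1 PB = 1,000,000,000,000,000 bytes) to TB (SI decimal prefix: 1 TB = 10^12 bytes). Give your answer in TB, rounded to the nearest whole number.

242,000 TB

242 PB × 1,000,000,000,000,000 bytes/PB = 242,000,000,000,000,000 bytes
1 TB = 10^12 bytes = 1,000,000,000,000 bytes
242,000,000,000,000,000 / 1,000,000,000,000 = 242,000 TB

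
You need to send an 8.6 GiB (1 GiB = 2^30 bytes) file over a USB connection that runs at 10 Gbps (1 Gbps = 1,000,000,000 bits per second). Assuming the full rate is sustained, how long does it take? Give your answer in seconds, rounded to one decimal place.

7.4 seconds

8.6 GiB = 9,234,179,686.4 bytes = 73,873,437,491.2 bits
10 Gbps = 10,000,000,000 bits/s
time = 73,873,437,491.2 / 10,000,000,000 = 7.4 s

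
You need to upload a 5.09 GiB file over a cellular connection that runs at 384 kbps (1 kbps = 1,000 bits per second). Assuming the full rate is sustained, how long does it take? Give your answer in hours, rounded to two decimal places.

5.09 GiB = 5,465,345,884.16 bytes = 43,722,767,073.28 bits
384 kbps = 384,000 bits/s
time = 43,722,767,073.28 / 384,000 = 113,861.3726 s
113,861.3726 s / 3600 = 31.63 hours

31.63 hours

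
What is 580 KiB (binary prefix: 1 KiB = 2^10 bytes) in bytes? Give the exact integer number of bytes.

593,920 bytes

580 × 1,024 = 593,920 bytes  (1 KiB = 2^10 bytes)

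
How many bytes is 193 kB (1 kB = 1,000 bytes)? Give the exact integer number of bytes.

193 × 1,000 = 193,000 bytes  (1 kB = 10^3 bytes)

193,000 bytes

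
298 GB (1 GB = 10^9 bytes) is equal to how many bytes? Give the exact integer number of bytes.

298 × 1,000,000,000 = 298,000,000,000 bytes  (1 GB = 10^9 bytes)

298,000,000,000 bytes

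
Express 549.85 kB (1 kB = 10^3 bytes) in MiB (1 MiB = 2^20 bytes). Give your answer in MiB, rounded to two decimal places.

549.85 kB × 1,000 bytes/kB = 549,850 bytes
1 MiB = 2^20 bytes = 1,048,576 bytes
549,850 / 1,048,576 = 0.52 MiB

0.52 MiB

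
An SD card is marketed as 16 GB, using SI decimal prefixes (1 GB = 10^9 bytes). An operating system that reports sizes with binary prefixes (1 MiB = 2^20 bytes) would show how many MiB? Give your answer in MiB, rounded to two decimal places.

15,258.79 MiB

16 GB × 1,000,000,000 bytes/GB = 16,000,000,000 bytes
1 MiB = 1,048,576 bytes
16,000,000,000 / 1,048,576 = 15,258.79 MiB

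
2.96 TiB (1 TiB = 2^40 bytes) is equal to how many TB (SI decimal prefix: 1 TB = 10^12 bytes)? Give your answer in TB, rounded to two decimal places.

3.25 TB

2.96 TiB × 1,099,511,627,776 bytes/TiB = 3,254,554,418,216.96 bytes
1 TB = 10^12 bytes = 1,000,000,000,000 bytes
3,254,554,418,216.96 / 1,000,000,000,000 = 3.25 TB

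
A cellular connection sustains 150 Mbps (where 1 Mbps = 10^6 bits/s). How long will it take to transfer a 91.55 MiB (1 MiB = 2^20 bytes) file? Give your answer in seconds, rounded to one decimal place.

91.55 MiB = 95,997,132.8 bytes = 767,977,062.4 bits
150 Mbps = 150,000,000 bits/s
time = 767,977,062.4 / 150,000,000 = 5.1 s

5.1 seconds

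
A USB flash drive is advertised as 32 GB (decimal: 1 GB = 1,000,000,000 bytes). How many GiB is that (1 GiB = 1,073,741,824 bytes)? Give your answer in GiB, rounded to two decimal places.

32 GB = 32 × 10^9 bytes = 32,000,000,000 bytes
1 GiB = 1,073,741,824 bytes
32,000,000,000 / 1,073,741,824 = 29.80 GiB

29.80 GiB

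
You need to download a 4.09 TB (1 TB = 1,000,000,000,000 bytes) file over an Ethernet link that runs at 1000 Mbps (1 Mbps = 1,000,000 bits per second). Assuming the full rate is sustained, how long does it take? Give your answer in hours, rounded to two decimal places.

4.09 TB = 4,090,000,000,000 bytes = 32,720,000,000,000 bits
1000 Mbps = 1,000,000,000 bits/s
time = 32,720,000,000,000 / 1,000,000,000 = 32,720.0000 s
32,720.0000 s / 3600 = 9.09 hours

9.09 hours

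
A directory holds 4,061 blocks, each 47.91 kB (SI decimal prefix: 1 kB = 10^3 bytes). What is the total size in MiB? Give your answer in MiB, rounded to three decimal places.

Total = 4,061 × 47.91 kB = 194562.51 kB
= 194562.51 × 1,000 bytes = 194,562,510 bytes
1 MiB = 1,048,576 bytes
194,562,510 / 1,048,576 = 185.549 MiB

185.549 MiB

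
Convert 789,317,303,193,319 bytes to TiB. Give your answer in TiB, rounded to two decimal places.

717.88 TiB

789,317,303,193,319 bytes given.
1 TiB = 1,099,511,627,776 bytes
789,317,303,193,319 / 1,099,511,627,776 = 717.88 TiB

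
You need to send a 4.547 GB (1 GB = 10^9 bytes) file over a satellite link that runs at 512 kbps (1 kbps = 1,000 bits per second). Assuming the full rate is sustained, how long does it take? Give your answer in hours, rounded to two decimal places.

19.74 hours

4.547 GB = 4,547,000,000 bytes = 36,376,000,000 bits
512 kbps = 512,000 bits/s
time = 36,376,000,000 / 512,000 = 71,046.8750 s
71,046.8750 s / 3600 = 19.74 hours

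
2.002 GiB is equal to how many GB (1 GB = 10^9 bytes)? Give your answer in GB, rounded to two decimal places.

2.002 GiB = 2.002 × 2^30 bytes = 2,149,631,131.648 bytes
1 GB = 10^9 bytes = 1,000,000,000 bytes
2,149,631,131.648 / 1,000,000,000 = 2.15 GB

2.15 GB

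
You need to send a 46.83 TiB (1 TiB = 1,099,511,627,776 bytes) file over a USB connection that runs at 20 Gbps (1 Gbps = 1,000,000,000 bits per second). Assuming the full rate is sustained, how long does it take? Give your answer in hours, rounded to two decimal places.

46.83 TiB = 51,490,129,528,750.08 bytes = 411,921,036,230,000.64 bits
20 Gbps = 20,000,000,000 bits/s
time = 411,921,036,230,000.64 / 20,000,000,000 = 20,596.0518 s
20,596.0518 s / 3600 = 5.72 hours

5.72 hours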